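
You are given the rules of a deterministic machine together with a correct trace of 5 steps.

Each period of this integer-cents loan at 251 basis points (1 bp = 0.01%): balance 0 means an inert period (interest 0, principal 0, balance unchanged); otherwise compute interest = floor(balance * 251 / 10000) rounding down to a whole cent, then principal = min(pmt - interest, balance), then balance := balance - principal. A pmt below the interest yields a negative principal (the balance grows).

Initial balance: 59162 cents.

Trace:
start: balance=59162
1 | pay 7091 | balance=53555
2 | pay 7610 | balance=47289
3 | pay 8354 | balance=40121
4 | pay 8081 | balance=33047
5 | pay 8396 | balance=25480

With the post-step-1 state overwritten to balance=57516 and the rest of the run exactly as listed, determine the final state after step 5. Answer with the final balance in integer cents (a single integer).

state after step 1 := balance=57516
2 | pay 7610 | balance=51349
3 | pay 8354 | balance=44283
4 | pay 8081 | balance=37313
5 | pay 8396 | balance=29853

29853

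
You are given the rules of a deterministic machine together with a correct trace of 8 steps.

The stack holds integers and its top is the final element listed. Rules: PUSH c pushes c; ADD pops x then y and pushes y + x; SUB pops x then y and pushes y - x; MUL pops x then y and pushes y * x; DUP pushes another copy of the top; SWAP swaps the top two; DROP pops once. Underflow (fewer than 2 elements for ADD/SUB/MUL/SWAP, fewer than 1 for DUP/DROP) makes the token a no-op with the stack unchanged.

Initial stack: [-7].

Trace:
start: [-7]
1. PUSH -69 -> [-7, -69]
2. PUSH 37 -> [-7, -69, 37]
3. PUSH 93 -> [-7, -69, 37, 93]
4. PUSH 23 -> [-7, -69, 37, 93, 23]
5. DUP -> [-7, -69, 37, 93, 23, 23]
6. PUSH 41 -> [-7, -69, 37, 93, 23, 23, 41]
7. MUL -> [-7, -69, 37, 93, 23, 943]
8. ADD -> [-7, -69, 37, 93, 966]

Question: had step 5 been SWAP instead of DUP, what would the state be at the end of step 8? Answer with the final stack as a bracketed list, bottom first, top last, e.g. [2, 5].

[-7, -69, 37, 3836]

(re-executing from step 5 with the substitution; state before step 5: [-7, -69, 37, 93, 23])
5. SWAP -> [-7, -69, 37, 23, 93]
6. PUSH 41 -> [-7, -69, 37, 23, 93, 41]
7. MUL -> [-7, -69, 37, 23, 3813]
8. ADD -> [-7, -69, 37, 3836]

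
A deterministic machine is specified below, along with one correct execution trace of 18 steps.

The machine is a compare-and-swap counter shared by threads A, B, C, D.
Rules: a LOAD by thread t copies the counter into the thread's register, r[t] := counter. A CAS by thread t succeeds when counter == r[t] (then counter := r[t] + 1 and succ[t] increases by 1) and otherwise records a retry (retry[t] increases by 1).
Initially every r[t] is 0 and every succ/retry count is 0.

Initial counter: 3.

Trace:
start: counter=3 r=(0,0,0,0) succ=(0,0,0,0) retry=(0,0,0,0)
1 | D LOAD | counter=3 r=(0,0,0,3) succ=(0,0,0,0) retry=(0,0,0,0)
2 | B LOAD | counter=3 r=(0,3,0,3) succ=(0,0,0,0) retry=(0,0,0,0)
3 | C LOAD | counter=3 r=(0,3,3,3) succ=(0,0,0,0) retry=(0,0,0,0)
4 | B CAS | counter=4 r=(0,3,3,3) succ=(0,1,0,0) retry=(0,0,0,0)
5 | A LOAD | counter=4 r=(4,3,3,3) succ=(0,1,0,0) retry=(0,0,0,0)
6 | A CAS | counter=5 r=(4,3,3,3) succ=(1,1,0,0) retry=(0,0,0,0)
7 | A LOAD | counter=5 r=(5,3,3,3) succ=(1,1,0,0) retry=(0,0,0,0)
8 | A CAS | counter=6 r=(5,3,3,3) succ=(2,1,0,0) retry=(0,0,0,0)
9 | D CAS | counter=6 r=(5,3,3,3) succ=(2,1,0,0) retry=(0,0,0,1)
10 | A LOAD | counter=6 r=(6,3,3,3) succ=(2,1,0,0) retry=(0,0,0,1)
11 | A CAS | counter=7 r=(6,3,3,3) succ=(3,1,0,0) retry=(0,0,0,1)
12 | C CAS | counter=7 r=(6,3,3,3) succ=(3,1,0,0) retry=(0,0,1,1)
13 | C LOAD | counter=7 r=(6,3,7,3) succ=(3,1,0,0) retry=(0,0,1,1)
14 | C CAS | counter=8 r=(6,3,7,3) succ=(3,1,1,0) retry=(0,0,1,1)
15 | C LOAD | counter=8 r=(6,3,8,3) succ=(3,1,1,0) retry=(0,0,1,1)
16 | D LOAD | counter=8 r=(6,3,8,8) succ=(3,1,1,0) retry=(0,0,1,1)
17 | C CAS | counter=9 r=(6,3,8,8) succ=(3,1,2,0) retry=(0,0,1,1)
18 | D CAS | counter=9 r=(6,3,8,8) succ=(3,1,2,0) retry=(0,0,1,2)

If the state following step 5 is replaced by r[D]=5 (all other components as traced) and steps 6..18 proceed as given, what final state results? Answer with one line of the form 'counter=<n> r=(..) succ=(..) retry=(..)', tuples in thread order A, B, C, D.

counter=9 r=(6,3,8,8) succ=(3,1,2,0) retry=(0,0,1,2)

state after step 5 := counter=4 r=(4,3,3,5) succ=(0,1,0,0) retry=(0,0,0,0)
6 | A CAS | counter=5 r=(4,3,3,5) succ=(1,1,0,0) retry=(0,0,0,0)
7 | A LOAD | counter=5 r=(5,3,3,5) succ=(1,1,0,0) retry=(0,0,0,0)
8 | A CAS | counter=6 r=(5,3,3,5) succ=(2,1,0,0) retry=(0,0,0,0)
9 | D CAS | counter=6 r=(5,3,3,5) succ=(2,1,0,0) retry=(0,0,0,1)
10 | A LOAD | counter=6 r=(6,3,3,5) succ=(2,1,0,0) retry=(0,0,0,1)
11 | A CAS | counter=7 r=(6,3,3,5) succ=(3,1,0,0) retry=(0,0,0,1)
12 | C CAS | counter=7 r=(6,3,3,5) succ=(3,1,0,0) retry=(0,0,1,1)
13 | C LOAD | counter=7 r=(6,3,7,5) succ=(3,1,0,0) retry=(0,0,1,1)
14 | C CAS | counter=8 r=(6,3,7,5) succ=(3,1,1,0) retry=(0,0,1,1)
15 | C LOAD | counter=8 r=(6,3,8,5) succ=(3,1,1,0) retry=(0,0,1,1)
16 | D LOAD | counter=8 r=(6,3,8,8) succ=(3,1,1,0) retry=(0,0,1,1)
17 | C CAS | counter=9 r=(6,3,8,8) succ=(3,1,2,0) retry=(0,0,1,1)
18 | D CAS | counter=9 r=(6,3,8,8) succ=(3,1,2,0) retry=(0,0,1,2)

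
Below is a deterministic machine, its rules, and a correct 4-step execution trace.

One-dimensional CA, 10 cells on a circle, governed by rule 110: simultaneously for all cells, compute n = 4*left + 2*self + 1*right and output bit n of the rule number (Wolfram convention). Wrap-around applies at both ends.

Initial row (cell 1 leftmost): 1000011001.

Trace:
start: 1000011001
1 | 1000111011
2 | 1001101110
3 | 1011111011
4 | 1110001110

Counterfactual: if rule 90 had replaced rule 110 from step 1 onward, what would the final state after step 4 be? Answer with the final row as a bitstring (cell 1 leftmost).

1111111001

(re-executing steps 1..4 under rule 90; state before step 1: 1000011001)
1 | 1100111111
2 | 0111100000
3 | 1100110000
4 | 1111111001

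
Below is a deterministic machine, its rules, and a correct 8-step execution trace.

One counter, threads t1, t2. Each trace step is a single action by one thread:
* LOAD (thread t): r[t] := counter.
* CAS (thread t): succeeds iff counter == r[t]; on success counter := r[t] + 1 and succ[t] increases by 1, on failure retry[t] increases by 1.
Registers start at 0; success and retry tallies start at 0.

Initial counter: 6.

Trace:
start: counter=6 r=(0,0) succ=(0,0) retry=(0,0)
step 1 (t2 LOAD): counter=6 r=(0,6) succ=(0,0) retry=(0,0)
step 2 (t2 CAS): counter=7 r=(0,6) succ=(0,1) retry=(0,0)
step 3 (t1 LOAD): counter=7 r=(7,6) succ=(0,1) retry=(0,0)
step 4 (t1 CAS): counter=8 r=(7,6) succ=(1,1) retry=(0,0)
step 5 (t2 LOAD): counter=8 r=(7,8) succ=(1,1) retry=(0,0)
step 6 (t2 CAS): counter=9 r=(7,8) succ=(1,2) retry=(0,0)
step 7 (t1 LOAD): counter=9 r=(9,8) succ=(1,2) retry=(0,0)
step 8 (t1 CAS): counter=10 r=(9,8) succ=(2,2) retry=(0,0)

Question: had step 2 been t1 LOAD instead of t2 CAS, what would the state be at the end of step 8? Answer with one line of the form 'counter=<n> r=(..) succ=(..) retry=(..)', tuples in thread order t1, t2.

(re-executing from step 2 with the substitution; state before step 2: counter=6 r=(0,6) succ=(0,0) retry=(0,0))
step 2 (t1 LOAD): counter=6 r=(6,6) succ=(0,0) retry=(0,0)
step 3 (t1 LOAD): counter=6 r=(6,6) succ=(0,0) retry=(0,0)
step 4 (t1 CAS): counter=7 r=(6,6) succ=(1,0) retry=(0,0)
step 5 (t2 LOAD): counter=7 r=(6,7) succ=(1,0) retry=(0,0)
step 6 (t2 CAS): counter=8 r=(6,7) succ=(1,1) retry=(0,0)
step 7 (t1 LOAD): counter=8 r=(8,7) succ=(1,1) retry=(0,0)
step 8 (t1 CAS): counter=9 r=(8,7) succ=(2,1) retry=(0,0)

counter=9 r=(8,7) succ=(2,1) retry=(0,0)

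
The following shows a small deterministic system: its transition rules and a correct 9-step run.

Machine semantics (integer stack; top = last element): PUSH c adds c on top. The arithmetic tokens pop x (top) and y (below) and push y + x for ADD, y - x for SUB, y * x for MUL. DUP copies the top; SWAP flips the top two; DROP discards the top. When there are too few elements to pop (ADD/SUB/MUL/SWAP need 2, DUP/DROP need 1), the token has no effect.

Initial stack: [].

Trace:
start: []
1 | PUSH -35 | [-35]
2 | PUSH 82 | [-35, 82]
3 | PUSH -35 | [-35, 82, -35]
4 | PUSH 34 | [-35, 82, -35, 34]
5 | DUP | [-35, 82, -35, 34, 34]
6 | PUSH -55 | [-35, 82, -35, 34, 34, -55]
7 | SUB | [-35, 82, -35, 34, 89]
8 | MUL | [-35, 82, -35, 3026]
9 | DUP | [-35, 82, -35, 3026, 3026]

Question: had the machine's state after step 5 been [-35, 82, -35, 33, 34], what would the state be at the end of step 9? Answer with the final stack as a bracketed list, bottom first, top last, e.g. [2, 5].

state after step 5 := [-35, 82, -35, 33, 34]
6 | PUSH -55 | [-35, 82, -35, 33, 34, -55]
7 | SUB | [-35, 82, -35, 33, 89]
8 | MUL | [-35, 82, -35, 2937]
9 | DUP | [-35, 82, -35, 2937, 2937]

[-35, 82, -35, 2937, 2937]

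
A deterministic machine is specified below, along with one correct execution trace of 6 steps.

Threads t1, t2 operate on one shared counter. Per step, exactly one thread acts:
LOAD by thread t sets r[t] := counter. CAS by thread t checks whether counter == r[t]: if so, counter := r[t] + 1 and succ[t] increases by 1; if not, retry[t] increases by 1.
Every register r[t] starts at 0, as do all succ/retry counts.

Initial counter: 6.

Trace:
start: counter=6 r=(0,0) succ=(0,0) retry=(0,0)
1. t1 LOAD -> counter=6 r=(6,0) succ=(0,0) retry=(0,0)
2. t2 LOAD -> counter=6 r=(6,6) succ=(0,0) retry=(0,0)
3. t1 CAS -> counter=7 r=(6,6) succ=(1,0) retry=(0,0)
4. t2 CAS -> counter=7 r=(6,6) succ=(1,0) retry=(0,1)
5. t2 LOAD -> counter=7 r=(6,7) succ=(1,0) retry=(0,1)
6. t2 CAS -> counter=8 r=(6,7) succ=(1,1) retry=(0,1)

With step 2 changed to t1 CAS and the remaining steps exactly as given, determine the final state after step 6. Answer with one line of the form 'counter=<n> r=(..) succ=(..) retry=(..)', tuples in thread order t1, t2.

(re-executing from step 2 with the substitution; state before step 2: counter=6 r=(6,0) succ=(0,0) retry=(0,0))
2. t1 CAS -> counter=7 r=(6,0) succ=(1,0) retry=(0,0)
3. t1 CAS -> counter=7 r=(6,0) succ=(1,0) retry=(1,0)
4. t2 CAS -> counter=7 r=(6,0) succ=(1,0) retry=(1,1)
5. t2 LOAD -> counter=7 r=(6,7) succ=(1,0) retry=(1,1)
6. t2 CAS -> counter=8 r=(6,7) succ=(1,1) retry=(1,1)

counter=8 r=(6,7) succ=(1,1) retry=(1,1)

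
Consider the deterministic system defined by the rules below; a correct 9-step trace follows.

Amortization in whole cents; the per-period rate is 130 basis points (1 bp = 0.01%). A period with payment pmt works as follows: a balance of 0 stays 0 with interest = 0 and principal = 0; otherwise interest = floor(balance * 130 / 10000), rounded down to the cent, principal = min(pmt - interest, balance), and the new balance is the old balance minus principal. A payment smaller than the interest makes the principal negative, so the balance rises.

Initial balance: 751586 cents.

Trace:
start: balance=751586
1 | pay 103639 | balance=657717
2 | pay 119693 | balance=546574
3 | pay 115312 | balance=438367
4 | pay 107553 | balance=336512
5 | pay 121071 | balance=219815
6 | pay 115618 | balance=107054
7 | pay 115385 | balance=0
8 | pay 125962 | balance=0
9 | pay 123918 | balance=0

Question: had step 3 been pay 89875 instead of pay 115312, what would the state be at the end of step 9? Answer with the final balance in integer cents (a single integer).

(re-executing from step 3 with the substitution; state before step 3: balance=546574)
3 | pay 89875 | balance=463804
4 | pay 107553 | balance=362280
5 | pay 121071 | balance=245918
6 | pay 115618 | balance=133496
7 | pay 115385 | balance=19846
8 | pay 125962 | balance=0
9 | pay 123918 | balance=0

0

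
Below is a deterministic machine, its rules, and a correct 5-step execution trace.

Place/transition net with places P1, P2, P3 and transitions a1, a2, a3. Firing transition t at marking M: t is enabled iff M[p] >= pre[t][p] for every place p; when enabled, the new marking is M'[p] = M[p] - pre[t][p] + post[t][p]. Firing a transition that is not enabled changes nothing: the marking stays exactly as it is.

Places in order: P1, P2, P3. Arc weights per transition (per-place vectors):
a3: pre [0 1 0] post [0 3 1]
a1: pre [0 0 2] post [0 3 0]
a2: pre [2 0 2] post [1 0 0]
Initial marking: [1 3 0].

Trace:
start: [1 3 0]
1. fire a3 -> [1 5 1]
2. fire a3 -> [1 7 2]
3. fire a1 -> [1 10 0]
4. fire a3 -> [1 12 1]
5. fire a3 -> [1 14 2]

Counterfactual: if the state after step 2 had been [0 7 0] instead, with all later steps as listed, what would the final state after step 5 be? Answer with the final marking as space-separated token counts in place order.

0 11 2

state after step 2 := [0 7 0]
3. fire a1 -> [0 7 0]
4. fire a3 -> [0 9 1]
5. fire a3 -> [0 11 2]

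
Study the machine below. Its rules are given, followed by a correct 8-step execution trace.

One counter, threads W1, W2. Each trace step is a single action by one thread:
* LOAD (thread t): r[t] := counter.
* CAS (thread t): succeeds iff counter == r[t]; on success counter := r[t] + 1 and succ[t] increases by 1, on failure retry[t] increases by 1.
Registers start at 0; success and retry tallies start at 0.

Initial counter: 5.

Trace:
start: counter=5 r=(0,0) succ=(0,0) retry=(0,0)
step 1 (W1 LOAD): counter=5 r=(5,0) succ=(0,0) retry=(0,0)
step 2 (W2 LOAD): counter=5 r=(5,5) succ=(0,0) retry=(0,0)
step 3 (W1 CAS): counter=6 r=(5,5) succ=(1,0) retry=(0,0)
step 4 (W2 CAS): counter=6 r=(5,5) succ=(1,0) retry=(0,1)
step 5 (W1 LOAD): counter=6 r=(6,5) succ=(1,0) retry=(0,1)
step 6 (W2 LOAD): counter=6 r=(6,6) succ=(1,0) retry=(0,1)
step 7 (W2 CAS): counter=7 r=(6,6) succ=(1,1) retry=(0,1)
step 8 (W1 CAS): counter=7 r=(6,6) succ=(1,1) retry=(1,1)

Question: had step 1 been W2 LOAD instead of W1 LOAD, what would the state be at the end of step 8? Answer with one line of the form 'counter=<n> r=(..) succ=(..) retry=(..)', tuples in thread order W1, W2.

counter=7 r=(6,6) succ=(0,2) retry=(2,0)

(re-executing from step 1 with the substitution; state before step 1: counter=5 r=(0,0) succ=(0,0) retry=(0,0))
step 1 (W2 LOAD): counter=5 r=(0,5) succ=(0,0) retry=(0,0)
step 2 (W2 LOAD): counter=5 r=(0,5) succ=(0,0) retry=(0,0)
step 3 (W1 CAS): counter=5 r=(0,5) succ=(0,0) retry=(1,0)
step 4 (W2 CAS): counter=6 r=(0,5) succ=(0,1) retry=(1,0)
step 5 (W1 LOAD): counter=6 r=(6,5) succ=(0,1) retry=(1,0)
step 6 (W2 LOAD): counter=6 r=(6,6) succ=(0,1) retry=(1,0)
step 7 (W2 CAS): counter=7 r=(6,6) succ=(0,2) retry=(1,0)
step 8 (W1 CAS): counter=7 r=(6,6) succ=(0,2) retry=(2,0)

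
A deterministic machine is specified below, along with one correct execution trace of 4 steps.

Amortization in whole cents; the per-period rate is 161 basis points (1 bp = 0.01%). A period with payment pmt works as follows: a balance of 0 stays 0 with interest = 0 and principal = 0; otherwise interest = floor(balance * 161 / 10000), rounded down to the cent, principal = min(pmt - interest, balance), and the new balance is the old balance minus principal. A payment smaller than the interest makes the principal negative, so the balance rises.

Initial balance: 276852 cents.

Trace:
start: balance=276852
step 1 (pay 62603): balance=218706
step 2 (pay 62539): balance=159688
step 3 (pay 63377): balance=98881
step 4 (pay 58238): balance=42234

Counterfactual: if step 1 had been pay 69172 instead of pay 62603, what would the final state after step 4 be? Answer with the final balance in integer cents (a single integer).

(re-executing from step 1 with the substitution; state before step 1: balance=276852)
step 1 (pay 69172): balance=212137
step 2 (pay 62539): balance=153013
step 3 (pay 63377): balance=92099
step 4 (pay 58238): balance=35343

35343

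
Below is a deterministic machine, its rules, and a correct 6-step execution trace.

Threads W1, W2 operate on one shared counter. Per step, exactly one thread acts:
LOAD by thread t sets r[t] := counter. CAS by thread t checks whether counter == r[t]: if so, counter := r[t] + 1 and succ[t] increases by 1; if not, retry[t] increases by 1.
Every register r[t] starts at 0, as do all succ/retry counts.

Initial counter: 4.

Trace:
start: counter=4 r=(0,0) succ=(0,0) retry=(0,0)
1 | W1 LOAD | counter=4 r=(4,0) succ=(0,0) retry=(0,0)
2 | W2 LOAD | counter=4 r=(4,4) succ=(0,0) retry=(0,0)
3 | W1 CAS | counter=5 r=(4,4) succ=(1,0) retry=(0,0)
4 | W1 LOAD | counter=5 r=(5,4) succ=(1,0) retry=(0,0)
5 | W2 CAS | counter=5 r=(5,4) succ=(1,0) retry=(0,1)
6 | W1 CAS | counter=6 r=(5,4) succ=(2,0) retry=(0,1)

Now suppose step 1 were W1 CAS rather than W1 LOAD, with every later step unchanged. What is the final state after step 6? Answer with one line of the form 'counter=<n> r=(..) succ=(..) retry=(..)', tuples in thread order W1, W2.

counter=5 r=(4,4) succ=(0,1) retry=(3,0)

(re-executing from step 1 with the substitution; state before step 1: counter=4 r=(0,0) succ=(0,0) retry=(0,0))
1 | W1 CAS | counter=4 r=(0,0) succ=(0,0) retry=(1,0)
2 | W2 LOAD | counter=4 r=(0,4) succ=(0,0) retry=(1,0)
3 | W1 CAS | counter=4 r=(0,4) succ=(0,0) retry=(2,0)
4 | W1 LOAD | counter=4 r=(4,4) succ=(0,0) retry=(2,0)
5 | W2 CAS | counter=5 r=(4,4) succ=(0,1) retry=(2,0)
6 | W1 CAS | counter=5 r=(4,4) succ=(0,1) retry=(3,0)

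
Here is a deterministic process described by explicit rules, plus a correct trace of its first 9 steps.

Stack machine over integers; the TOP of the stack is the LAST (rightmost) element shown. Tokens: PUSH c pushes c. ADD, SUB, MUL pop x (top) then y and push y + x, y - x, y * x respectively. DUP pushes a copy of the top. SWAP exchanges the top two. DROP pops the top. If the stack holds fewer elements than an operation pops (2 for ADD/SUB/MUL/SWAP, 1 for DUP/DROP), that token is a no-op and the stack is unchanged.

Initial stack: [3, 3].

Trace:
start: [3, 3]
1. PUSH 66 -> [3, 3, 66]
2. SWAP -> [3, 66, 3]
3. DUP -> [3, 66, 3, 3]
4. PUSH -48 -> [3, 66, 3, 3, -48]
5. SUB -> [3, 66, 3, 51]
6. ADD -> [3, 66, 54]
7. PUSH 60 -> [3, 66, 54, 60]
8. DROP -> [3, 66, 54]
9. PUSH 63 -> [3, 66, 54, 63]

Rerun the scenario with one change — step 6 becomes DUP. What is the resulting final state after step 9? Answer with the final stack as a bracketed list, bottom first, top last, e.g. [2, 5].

[3, 66, 3, 51, 51, 63]

(re-executing from step 6 with the substitution; state before step 6: [3, 66, 3, 51])
6. DUP -> [3, 66, 3, 51, 51]
7. PUSH 60 -> [3, 66, 3, 51, 51, 60]
8. DROP -> [3, 66, 3, 51, 51]
9. PUSH 63 -> [3, 66, 3, 51, 51, 63]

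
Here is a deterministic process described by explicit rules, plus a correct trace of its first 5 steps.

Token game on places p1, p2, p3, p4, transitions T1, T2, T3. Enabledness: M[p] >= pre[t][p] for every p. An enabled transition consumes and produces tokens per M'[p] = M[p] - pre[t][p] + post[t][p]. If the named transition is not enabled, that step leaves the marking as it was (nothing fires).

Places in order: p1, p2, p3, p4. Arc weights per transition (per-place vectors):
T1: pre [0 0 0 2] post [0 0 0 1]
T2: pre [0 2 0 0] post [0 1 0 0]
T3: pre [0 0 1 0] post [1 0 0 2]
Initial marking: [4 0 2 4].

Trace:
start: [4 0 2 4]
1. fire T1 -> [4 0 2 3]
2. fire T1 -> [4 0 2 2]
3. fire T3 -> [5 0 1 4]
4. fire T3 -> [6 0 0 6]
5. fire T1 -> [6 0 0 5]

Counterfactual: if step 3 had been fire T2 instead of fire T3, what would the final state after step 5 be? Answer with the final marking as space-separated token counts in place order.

(re-executing from step 3 with the substitution; state before step 3: [4 0 2 2])
3. fire T2 -> [4 0 2 2]
4. fire T3 -> [5 0 1 4]
5. fire T1 -> [5 0 1 3]

5 0 1 3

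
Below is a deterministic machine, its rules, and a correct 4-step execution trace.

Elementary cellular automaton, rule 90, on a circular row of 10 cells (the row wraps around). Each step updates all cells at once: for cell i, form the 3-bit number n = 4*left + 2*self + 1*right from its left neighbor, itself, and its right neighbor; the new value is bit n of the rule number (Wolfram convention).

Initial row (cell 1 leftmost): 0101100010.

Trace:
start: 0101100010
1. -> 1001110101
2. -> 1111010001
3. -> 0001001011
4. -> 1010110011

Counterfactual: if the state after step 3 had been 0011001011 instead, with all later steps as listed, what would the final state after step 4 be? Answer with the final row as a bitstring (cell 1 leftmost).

state after step 3 := 0011001011
4. -> 1111110011

1111110011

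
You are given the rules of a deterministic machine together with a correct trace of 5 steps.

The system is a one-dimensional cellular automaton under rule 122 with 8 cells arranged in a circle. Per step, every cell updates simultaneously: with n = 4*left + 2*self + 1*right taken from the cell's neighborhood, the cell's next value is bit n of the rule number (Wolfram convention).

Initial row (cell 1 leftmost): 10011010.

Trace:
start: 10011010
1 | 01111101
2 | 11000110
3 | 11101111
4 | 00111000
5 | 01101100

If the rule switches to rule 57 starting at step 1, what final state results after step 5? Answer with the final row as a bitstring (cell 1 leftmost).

(re-executing steps 1..5 under rule 57; state before step 1: 10011010)
1 | 01010101
2 | 10101010
3 | 01010101
4 | 10101010
5 | 01010101

01010101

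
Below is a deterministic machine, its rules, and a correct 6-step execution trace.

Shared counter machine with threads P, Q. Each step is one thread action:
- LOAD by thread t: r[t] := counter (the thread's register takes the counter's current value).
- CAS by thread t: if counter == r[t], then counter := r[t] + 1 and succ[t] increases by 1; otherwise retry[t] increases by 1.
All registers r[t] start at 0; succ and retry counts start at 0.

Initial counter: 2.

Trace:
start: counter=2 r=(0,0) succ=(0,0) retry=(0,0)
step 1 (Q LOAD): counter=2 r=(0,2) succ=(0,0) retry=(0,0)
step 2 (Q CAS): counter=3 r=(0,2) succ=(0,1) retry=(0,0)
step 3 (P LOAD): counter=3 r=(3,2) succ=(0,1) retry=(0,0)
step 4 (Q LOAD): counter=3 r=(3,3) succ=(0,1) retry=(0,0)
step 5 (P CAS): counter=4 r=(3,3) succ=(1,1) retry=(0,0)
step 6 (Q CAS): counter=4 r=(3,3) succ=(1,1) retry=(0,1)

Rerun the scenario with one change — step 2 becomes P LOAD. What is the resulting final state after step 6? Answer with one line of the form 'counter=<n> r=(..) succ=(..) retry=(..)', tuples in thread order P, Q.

(re-executing from step 2 with the substitution; state before step 2: counter=2 r=(0,2) succ=(0,0) retry=(0,0))
step 2 (P LOAD): counter=2 r=(2,2) succ=(0,0) retry=(0,0)
step 3 (P LOAD): counter=2 r=(2,2) succ=(0,0) retry=(0,0)
step 4 (Q LOAD): counter=2 r=(2,2) succ=(0,0) retry=(0,0)
step 5 (P CAS): counter=3 r=(2,2) succ=(1,0) retry=(0,0)
step 6 (Q CAS): counter=3 r=(2,2) succ=(1,0) retry=(0,1)

counter=3 r=(2,2) succ=(1,0) retry=(0,1)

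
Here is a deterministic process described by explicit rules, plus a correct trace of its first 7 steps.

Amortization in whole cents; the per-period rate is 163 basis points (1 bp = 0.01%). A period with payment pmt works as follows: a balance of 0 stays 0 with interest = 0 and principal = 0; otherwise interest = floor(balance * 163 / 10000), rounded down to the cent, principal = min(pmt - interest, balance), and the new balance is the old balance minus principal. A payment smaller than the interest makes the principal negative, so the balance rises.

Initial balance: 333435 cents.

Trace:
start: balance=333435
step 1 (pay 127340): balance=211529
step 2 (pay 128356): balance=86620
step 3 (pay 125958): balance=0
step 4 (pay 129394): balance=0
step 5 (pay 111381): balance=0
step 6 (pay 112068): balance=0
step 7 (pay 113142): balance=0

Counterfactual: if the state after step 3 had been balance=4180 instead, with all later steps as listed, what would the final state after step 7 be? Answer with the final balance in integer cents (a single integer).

state after step 3 := balance=4180
step 4 (pay 129394): balance=0
step 5 (pay 111381): balance=0
step 6 (pay 112068): balance=0
step 7 (pay 113142): balance=0

0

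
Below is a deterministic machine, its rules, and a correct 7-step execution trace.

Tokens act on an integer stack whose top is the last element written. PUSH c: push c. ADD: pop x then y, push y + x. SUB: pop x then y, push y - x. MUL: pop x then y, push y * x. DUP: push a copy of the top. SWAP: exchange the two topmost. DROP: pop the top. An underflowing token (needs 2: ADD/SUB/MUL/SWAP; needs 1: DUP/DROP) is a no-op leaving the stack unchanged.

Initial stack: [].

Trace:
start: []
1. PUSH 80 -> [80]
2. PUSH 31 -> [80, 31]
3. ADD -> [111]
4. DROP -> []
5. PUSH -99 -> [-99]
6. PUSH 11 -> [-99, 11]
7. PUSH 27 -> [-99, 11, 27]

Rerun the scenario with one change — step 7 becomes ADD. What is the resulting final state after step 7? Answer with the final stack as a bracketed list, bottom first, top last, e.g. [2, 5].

(re-executing from step 7 with the substitution; state before step 7: [-99, 11])
7. ADD -> [-88]

[-88]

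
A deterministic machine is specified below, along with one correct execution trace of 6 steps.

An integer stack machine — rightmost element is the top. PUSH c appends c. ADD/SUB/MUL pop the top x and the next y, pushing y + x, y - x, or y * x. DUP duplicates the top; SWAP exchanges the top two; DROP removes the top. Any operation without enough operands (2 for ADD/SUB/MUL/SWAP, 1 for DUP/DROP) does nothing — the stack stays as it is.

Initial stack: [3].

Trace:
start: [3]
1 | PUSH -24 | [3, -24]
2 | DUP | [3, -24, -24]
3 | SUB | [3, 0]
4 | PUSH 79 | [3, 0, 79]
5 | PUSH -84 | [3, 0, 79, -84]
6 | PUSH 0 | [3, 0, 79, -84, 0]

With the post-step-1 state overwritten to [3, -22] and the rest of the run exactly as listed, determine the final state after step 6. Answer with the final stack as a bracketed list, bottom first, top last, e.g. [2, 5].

[3, 0, 79, -84, 0]

state after step 1 := [3, -22]
2 | DUP | [3, -22, -22]
3 | SUB | [3, 0]
4 | PUSH 79 | [3, 0, 79]
5 | PUSH -84 | [3, 0, 79, -84]
6 | PUSH 0 | [3, 0, 79, -84, 0]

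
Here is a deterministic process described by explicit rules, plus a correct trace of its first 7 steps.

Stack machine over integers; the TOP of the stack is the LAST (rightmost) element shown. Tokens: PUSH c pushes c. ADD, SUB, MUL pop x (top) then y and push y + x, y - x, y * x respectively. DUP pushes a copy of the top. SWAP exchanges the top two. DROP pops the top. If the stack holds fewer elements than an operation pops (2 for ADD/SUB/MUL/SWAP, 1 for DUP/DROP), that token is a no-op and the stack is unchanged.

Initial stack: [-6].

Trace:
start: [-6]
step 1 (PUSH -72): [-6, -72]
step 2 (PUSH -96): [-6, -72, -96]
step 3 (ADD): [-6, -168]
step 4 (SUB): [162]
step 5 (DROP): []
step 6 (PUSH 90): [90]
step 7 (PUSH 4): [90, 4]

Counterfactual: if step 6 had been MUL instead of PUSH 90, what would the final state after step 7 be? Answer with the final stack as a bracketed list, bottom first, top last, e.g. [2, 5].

(re-executing from step 6 with the substitution; state before step 6: [])
step 6 (MUL): []
step 7 (PUSH 4): [4]

[4]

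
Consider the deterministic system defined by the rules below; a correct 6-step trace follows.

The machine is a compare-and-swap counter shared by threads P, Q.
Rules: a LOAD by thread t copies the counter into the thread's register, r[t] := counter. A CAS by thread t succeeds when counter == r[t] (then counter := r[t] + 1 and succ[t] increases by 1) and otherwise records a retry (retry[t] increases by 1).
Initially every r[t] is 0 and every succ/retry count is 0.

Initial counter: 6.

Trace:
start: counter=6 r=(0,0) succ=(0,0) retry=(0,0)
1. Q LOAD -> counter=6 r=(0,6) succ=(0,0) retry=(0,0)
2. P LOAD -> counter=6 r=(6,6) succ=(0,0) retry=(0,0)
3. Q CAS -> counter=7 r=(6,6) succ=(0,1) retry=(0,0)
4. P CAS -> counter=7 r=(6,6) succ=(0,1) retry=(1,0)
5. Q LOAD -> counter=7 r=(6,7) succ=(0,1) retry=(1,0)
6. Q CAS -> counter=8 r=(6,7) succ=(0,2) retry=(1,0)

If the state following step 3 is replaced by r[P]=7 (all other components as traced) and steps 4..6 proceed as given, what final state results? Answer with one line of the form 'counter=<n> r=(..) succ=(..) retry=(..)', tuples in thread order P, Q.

state after step 3 := counter=7 r=(7,6) succ=(0,1) retry=(0,0)
4. P CAS -> counter=8 r=(7,6) succ=(1,1) retry=(0,0)
5. Q LOAD -> counter=8 r=(7,8) succ=(1,1) retry=(0,0)
6. Q CAS -> counter=9 r=(7,8) succ=(1,2) retry=(0,0)

counter=9 r=(7,8) succ=(1,2) retry=(0,0)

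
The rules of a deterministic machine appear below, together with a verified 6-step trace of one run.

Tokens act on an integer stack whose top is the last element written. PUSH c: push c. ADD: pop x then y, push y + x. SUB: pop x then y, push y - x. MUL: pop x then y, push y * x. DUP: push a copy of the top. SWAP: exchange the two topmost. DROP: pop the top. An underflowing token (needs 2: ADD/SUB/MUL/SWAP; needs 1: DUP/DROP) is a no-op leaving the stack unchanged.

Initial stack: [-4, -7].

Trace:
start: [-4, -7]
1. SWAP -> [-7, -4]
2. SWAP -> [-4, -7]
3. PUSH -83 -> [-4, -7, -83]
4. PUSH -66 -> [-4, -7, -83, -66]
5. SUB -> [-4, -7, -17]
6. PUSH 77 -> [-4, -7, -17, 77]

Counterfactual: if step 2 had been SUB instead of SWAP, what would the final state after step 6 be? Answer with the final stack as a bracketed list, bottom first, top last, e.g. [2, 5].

(re-executing from step 2 with the substitution; state before step 2: [-7, -4])
2. SUB -> [-3]
3. PUSH -83 -> [-3, -83]
4. PUSH -66 -> [-3, -83, -66]
5. SUB -> [-3, -17]
6. PUSH 77 -> [-3, -17, 77]

[-3, -17, 77]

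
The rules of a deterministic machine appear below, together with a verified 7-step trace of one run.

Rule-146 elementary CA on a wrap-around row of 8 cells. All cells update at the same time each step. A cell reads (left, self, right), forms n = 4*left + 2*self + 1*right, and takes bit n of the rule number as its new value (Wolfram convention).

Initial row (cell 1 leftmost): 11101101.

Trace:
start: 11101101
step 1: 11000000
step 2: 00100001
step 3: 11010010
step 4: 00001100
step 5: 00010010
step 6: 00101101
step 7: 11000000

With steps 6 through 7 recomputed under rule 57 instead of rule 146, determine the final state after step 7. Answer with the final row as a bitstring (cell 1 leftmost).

00100101

(re-executing steps 6..7 under rule 57; state before step 6: 00010010)
step 6: 11001001
step 7: 00100101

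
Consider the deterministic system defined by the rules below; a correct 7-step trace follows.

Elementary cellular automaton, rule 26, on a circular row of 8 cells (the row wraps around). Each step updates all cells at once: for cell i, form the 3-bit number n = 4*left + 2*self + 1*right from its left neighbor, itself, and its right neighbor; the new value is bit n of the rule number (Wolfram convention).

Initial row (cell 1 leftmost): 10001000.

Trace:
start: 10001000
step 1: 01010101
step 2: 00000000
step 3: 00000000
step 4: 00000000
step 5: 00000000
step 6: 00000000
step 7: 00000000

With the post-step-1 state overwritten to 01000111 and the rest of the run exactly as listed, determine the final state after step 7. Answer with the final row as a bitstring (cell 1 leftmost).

10100100

state after step 1 := 01000111
step 2: 00101100
step 3: 01001010
step 4: 10110001
step 5: 00101011
step 6: 11000010
step 7: 10100100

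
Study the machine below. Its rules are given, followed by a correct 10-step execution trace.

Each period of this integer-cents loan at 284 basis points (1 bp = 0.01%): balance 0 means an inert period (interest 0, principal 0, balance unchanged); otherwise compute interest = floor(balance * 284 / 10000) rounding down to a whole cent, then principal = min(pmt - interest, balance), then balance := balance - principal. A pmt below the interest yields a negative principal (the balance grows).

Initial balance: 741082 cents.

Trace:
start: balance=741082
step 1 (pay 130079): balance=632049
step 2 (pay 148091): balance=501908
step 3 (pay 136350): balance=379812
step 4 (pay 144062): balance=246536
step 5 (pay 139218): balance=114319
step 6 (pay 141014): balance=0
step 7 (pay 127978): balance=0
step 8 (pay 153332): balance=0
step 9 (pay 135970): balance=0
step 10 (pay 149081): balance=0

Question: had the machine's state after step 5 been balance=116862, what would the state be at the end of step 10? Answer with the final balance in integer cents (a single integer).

0

state after step 5 := balance=116862
step 6 (pay 141014): balance=0
step 7 (pay 127978): balance=0
step 8 (pay 153332): balance=0
step 9 (pay 135970): balance=0
step 10 (pay 149081): balance=0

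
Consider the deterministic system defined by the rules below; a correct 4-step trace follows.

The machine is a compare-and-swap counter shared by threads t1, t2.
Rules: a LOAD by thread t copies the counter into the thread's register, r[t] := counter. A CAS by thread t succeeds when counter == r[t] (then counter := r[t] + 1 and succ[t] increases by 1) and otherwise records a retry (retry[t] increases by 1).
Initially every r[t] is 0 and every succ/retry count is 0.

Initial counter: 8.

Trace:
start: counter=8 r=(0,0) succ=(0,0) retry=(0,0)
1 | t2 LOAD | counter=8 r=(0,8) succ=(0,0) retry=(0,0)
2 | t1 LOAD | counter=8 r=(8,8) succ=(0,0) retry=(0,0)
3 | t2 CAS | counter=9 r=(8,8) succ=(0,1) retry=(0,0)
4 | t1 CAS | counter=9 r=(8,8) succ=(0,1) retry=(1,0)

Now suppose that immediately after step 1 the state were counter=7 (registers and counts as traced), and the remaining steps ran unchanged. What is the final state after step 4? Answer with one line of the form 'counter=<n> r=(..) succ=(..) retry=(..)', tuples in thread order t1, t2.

counter=8 r=(7,8) succ=(1,0) retry=(0,1)

state after step 1 := counter=7 r=(0,8) succ=(0,0) retry=(0,0)
2 | t1 LOAD | counter=7 r=(7,8) succ=(0,0) retry=(0,0)
3 | t2 CAS | counter=7 r=(7,8) succ=(0,0) retry=(0,1)
4 | t1 CAS | counter=8 r=(7,8) succ=(1,0) retry=(0,1)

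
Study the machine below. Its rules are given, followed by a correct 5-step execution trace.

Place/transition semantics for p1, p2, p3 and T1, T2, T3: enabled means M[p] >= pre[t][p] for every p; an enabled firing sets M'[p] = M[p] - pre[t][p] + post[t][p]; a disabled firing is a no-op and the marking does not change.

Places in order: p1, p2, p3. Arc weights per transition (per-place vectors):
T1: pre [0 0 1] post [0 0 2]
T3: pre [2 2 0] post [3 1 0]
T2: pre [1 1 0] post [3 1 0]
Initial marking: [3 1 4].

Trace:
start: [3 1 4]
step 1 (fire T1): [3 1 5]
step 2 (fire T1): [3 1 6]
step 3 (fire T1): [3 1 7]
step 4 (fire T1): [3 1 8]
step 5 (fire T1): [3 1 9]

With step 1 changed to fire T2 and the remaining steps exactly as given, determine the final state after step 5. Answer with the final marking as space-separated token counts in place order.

(re-executing from step 1 with the substitution; state before step 1: [3 1 4])
step 1 (fire T2): [5 1 4]
step 2 (fire T1): [5 1 5]
step 3 (fire T1): [5 1 6]
step 4 (fire T1): [5 1 7]
step 5 (fire T1): [5 1 8]

5 1 8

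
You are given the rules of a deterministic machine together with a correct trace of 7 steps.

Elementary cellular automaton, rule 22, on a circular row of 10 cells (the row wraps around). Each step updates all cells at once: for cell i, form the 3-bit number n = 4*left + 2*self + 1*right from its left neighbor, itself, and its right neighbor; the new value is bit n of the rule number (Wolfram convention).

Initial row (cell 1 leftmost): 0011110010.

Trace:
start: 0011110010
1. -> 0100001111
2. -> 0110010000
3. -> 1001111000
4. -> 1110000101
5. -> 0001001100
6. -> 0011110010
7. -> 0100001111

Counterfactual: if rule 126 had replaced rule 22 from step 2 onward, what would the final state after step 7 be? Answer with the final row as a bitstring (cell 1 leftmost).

(re-executing steps 2..7 under rule 126; state before step 2: 0100001111)
2. -> 1110011001
3. -> 0011111111
4. -> 1110000001
5. -> 0011000011
6. -> 1111100111
7. -> 0000111100

0000111100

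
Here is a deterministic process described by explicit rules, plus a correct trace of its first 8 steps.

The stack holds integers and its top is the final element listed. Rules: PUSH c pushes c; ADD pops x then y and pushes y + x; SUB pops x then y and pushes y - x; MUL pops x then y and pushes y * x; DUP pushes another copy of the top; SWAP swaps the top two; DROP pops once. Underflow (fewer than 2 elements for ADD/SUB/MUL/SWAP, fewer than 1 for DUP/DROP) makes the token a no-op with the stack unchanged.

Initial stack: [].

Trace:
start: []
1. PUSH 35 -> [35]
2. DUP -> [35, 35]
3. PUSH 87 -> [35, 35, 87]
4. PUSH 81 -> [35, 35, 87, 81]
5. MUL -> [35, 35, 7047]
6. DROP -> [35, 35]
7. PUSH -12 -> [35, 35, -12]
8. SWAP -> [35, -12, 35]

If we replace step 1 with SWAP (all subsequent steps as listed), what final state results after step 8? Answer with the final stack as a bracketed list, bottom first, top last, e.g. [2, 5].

(re-executing from step 1 with the substitution; state before step 1: [])
1. SWAP -> []
2. DUP -> []
3. PUSH 87 -> [87]
4. PUSH 81 -> [87, 81]
5. MUL -> [7047]
6. DROP -> []
7. PUSH -12 -> [-12]
8. SWAP -> [-12]

[-12]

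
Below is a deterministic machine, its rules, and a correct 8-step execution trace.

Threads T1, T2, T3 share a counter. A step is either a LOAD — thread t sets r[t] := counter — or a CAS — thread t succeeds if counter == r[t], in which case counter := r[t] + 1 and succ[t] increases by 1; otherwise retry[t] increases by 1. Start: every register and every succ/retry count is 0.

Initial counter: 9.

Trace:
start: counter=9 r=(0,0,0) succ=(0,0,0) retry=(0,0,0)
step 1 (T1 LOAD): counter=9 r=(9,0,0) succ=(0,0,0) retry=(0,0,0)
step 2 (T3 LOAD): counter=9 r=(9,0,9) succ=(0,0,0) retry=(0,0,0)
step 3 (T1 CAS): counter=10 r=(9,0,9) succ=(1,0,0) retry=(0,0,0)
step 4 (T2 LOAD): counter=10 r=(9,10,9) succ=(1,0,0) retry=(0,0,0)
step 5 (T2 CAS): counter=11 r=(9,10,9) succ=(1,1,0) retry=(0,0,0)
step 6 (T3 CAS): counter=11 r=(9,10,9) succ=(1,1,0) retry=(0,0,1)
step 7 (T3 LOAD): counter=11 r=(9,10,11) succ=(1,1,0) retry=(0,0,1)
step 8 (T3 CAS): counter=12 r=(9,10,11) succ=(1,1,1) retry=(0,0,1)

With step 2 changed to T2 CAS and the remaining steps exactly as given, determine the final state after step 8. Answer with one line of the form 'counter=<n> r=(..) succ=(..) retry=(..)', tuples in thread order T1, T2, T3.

counter=12 r=(9,10,11) succ=(1,1,1) retry=(0,1,1)

(re-executing from step 2 with the substitution; state before step 2: counter=9 r=(9,0,0) succ=(0,0,0) retry=(0,0,0))
step 2 (T2 CAS): counter=9 r=(9,0,0) succ=(0,0,0) retry=(0,1,0)
step 3 (T1 CAS): counter=10 r=(9,0,0) succ=(1,0,0) retry=(0,1,0)
step 4 (T2 LOAD): counter=10 r=(9,10,0) succ=(1,0,0) retry=(0,1,0)
step 5 (T2 CAS): counter=11 r=(9,10,0) succ=(1,1,0) retry=(0,1,0)
step 6 (T3 CAS): counter=11 r=(9,10,0) succ=(1,1,0) retry=(0,1,1)
step 7 (T3 LOAD): counter=11 r=(9,10,11) succ=(1,1,0) retry=(0,1,1)
step 8 (T3 CAS): counter=12 r=(9,10,11) succ=(1,1,1) retry=(0,1,1)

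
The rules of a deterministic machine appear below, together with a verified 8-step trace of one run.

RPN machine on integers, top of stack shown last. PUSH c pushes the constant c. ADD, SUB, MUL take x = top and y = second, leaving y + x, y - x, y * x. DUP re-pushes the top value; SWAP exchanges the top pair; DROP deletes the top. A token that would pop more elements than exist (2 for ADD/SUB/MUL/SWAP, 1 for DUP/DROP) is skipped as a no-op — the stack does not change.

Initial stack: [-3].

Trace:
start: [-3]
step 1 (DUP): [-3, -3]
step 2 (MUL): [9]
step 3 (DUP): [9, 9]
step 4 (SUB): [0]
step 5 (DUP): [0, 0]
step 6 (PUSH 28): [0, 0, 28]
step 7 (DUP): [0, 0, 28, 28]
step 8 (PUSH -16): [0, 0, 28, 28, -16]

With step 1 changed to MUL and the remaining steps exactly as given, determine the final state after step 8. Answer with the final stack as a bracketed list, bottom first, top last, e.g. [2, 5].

[0, 0, 28, 28, -16]

(re-executing from step 1 with the substitution; state before step 1: [-3])
step 1 (MUL): [-3]
step 2 (MUL): [-3]
step 3 (DUP): [-3, -3]
step 4 (SUB): [0]
step 5 (DUP): [0, 0]
step 6 (PUSH 28): [0, 0, 28]
step 7 (DUP): [0, 0, 28, 28]
step 8 (PUSH -16): [0, 0, 28, 28, -16]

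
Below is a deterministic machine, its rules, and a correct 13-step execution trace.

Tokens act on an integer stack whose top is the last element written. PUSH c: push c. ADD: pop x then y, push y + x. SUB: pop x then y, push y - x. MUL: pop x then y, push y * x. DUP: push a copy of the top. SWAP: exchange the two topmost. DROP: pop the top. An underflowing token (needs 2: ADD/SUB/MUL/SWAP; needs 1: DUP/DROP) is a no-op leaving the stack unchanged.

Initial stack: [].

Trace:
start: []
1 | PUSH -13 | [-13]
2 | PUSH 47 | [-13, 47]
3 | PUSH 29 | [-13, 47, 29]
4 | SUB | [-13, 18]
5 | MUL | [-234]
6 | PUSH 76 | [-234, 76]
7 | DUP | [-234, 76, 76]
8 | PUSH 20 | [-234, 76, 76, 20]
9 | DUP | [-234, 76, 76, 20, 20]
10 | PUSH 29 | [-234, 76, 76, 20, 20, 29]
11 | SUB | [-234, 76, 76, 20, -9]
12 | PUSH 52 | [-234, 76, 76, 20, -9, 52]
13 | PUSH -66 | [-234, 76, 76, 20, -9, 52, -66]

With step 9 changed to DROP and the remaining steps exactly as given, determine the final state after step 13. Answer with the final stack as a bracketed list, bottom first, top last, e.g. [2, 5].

[-234, 76, 47, 52, -66]

(re-executing from step 9 with the substitution; state before step 9: [-234, 76, 76, 20])
9 | DROP | [-234, 76, 76]
10 | PUSH 29 | [-234, 76, 76, 29]
11 | SUB | [-234, 76, 47]
12 | PUSH 52 | [-234, 76, 47, 52]
13 | PUSH -66 | [-234, 76, 47, 52, -66]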